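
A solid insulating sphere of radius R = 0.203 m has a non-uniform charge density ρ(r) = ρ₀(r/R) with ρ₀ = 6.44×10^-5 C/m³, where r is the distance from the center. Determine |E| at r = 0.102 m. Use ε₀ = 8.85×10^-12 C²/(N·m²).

E = 9.32e4 N/C

Take a concentric spherical Gaussian surface of radius r = 0.102 m (r < R).
Q_enc = ∫₀^r ρ(r')·4πr'² dr' = (4πρ₀/R) ∫₀^r r'^3 dr' = 4πρ₀ r^4/(4·R) = 1.079×10^-7 C.
By Gauss's law, ∮E·dA = E·4πr² = Q_enc/ε₀.
E = |Q_enc|/(4πε₀r²) = (1.079×10^-7)/(4π·8.85×10^-12·(0.102)²) = 9.32×10^4 N/C.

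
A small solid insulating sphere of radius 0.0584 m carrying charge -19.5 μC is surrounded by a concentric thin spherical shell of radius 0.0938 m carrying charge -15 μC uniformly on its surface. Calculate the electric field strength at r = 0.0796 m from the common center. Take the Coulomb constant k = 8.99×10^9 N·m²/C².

|E| = 2.77×10^7 N/C

Use a concentric Gaussian sphere at r = 0.0796 m (between the bodies, 0.0584 m < r < 0.0938 m).
Only the inner charge is enclosed; the outer shell contributes nothing inside itself. Q_enc = -19.5 μC = -1.95e-5 C.
By Gauss's law, ∮E·dA = E·4πr² = Q_enc/ε₀.
E = k|Q_enc|/r² = (8.99×10^9)(1.95×10^-5)/(0.0796)² = 2.77×10^7 N/C.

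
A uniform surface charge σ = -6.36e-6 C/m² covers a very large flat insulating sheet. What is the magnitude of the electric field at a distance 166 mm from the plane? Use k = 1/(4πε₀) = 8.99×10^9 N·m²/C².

|E| = 3.59×10^5 V/m

By planar symmetry E is perpendicular to the sheet and uniform; use a Gaussian pillbox with flat faces of area A on each side of the sheet.
Flux Φ = 2EA and Q_enc = σA, so 2EA = σA/ε₀ ⇒ E = |σ|/(2ε₀), independent of distance.
E = 2πk|σ| = 2π(8.99×10^9)(6.36e-6) = 3.59×10^5 N/C.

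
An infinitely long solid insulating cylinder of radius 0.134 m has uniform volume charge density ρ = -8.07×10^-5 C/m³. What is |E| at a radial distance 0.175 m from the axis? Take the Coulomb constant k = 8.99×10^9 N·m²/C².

Take a coaxial cylindrical Gaussian surface of radius r = 0.175 m and length L (r > 0.134 m, full cross-section enclosed).
λ_enc = ρ·πR² = (-8.07×10^-5)π(0.134)² = -4.552×10^-6 C/m.
Applying ∮E·dA = Q_enc/ε₀ with the end caps contributing no flux:
E = 2k|λ_enc|/r = 2(8.99×10^9)(4.552×10^-6)/(0.175) = 4.68×10^5 N/C.

E ≈ 4.68×10^5 V/m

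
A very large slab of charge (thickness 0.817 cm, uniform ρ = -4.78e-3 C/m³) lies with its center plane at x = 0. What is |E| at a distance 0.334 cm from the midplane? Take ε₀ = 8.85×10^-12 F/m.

|E| ≈ 1.80×10^6 V/m

By symmetry E is perpendicular to the slab. A Gaussian pillbox from −0.334 cm to +0.334 cm (face area A) lies entirely within the slab.
Q_enc = ρ·(2x)·A and flux = 2EA, so 2EA = 2ρxA/ε₀ ⇒ E = |ρ|x/ε₀.
E = (4.78e-3)(0.00334)/(8.85×10^-12) = 1.80e6 N/C.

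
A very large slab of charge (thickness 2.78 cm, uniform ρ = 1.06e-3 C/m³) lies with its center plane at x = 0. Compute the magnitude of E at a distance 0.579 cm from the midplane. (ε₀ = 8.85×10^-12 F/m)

By symmetry E is perpendicular to the slab. A Gaussian pillbox from −0.579 cm to +0.579 cm (face area A) lies entirely within the slab.
Q_enc = ρ·(2x)·A and flux = 2EA, so 2EA = 2ρxA/ε₀ ⇒ E = |ρ|x/ε₀.
E = (1.06e-3)(0.00579)/(8.85×10^-12) = 6.93×10^5 N/C.

E = 6.93e5 N/C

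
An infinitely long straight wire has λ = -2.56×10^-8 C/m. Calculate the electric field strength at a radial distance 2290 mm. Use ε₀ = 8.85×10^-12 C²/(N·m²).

E ≈ 201 V/m

Choose a coaxial cylinder of radius r = 2290 mm (arbitrary length L) as the Gaussian surface.
Q_enc = λL, so λ_enc = -2.56×10^-8 C/m.
Gauss's law: E·2πrL = λ_enc L/ε₀.
E = |λ_enc|/(2πε₀r) = (2.56e-8)/(2π·8.85×10^-12·2.29) = 201 N/C.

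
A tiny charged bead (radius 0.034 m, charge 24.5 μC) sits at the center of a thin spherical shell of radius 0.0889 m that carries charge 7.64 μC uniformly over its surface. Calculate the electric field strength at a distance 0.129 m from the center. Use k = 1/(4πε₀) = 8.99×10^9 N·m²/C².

|E| ≈ 1.74e7 V/m

Use a concentric Gaussian sphere at r = 0.129 m (r > 0.0889 m, enclosing both).
Q_enc = (24.5 μC) + (7.64 μC) = 3.214e-5 C.
Gauss's law: E·4πr² = Q_enc/ε₀.
E = k|Q_enc|/r² = (8.99×10^9)(3.214e-5)/(0.129)² = 1.74e7 N/C.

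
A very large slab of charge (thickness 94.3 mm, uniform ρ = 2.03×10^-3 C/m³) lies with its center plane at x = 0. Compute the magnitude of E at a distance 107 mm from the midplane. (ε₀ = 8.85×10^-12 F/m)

The point |x| = 107 mm lies outside the slab (half-thickness 0.04715 m). A symmetric pillbox spanning the full slab encloses Q_enc = ρ·d·A.
Flux = 2EA ⇒ E = |ρ|d/(2ε₀), independent of distance outside.
E = (2.03×10^-3)(0.0943)/(2·8.85×10^-12) = 1.08×10^7 N/C.

E = 1.08×10^7 N/C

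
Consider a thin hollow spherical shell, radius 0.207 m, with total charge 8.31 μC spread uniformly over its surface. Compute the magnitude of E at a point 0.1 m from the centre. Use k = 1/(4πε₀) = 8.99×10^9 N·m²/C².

Take a concentric spherical Gaussian surface of radius r = 0.1 m (inside the shell, r < 0.207 m).
All the charge is outside the Gaussian surface: Q_enc = 0, hence E = 0 everywhere inside the shell.

E = 0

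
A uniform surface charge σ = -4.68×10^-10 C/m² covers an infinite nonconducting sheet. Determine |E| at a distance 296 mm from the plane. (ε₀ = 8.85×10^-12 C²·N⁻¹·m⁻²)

Choose a cylindrical pillbox piercing the sheet, end faces (area A) parallel to it.
Flux Φ = 2EA and Q_enc = σA, so 2EA = σA/ε₀ ⇒ E = |σ|/(2ε₀), independent of distance.
E = |σ|/(2ε₀) = (4.68e-10)/(2·8.85×10^-12) = 26.4 N/C.

E ≈ 26.4 N/C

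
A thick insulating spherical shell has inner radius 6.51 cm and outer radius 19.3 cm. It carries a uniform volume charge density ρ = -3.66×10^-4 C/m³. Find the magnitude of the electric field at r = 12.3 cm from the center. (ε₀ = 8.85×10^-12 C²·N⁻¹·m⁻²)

Symmetry ⇒ E = E(r) r̂. Gaussian sphere of radius r = 12.3 cm (within the shell material, 6.51 cm < r < 19.3 cm).
Enclosed charge is the volume from a to r: Q_enc = (4π/3)ρ(r³ − a³) = -2.43×10^-6 C.
Gauss's law: E·4πr² = Q_enc/ε₀.
E = |Q_enc|/(4πε₀r²) = (2.43×10^-6)/(4π·8.85×10^-12·(0.123)²) = 1.44e6 N/C.

E ≈ 1.44×10^6 N/C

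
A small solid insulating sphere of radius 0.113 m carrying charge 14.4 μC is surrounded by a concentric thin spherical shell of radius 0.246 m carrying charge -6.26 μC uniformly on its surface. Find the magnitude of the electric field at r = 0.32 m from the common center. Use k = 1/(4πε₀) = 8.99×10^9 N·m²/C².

E = 7.15×10^5 V/m

Use a concentric Gaussian sphere at r = 0.32 m (r > 0.246 m, enclosing both).
Q_enc = (14.4 μC) + (-6.26 μC) = 8.14×10^-6 C.
Gauss's law: E·4πr² = Q_enc/ε₀.
E = k|Q_enc|/r² = (8.99×10^9)(8.14e-6)/(0.32)² = 7.15×10^5 N/C.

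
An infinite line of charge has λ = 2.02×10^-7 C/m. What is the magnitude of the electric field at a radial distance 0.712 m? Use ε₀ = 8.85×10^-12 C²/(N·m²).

E = 5.10×10^3 N/C

Choose a coaxial cylinder of radius r = 0.712 m (arbitrary length L) as the Gaussian surface.
Q_enc = λL, so λ_enc = 2.02×10^-7 C/m.
Applying ∮E·dA = Q_enc/ε₀ with the end caps contributing no flux:
E = |λ_enc|/(2πε₀r) = (2.02e-7)/(2π·8.85×10^-12·0.712) = 5.10e3 N/C.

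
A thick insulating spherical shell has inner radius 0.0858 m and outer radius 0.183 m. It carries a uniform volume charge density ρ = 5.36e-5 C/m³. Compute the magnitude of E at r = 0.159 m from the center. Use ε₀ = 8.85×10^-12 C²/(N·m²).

Take a concentric spherical Gaussian surface of radius r = 0.159 m (within the shell material, 0.0858 m < r < 0.183 m).
Enclosed charge is the volume from a to r: Q_enc = (4π/3)ρ(r³ − a³) = 7.607×10^-7 C.
Gauss's law: E·4πr² = Q_enc/ε₀.
E = |Q_enc|/(4πε₀r²) = (7.607e-7)/(4π·8.85×10^-12·(0.159)²) = 2.71×10^5 N/C.

|E| ≈ 2.71×10^5 V/m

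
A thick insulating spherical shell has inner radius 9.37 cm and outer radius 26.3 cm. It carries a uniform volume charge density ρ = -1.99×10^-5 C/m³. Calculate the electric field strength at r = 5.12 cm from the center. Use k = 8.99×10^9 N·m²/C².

|E| = 0 N/C

Symmetry ⇒ E = E(r) r̂. Gaussian sphere of radius r = 5.12 cm (r < 9.37 cm, inside the empty cavity).
Q_enc = 0 (all charge lies at larger r); Gauss's law gives E = 0.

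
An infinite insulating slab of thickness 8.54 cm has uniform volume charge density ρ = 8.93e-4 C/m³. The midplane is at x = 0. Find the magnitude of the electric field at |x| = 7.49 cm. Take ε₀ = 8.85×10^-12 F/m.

E ≈ 4.31e6 N/C

The point |x| = 7.49 cm lies outside the slab (half-thickness 0.0427 m). A symmetric pillbox spanning the full slab encloses Q_enc = ρ·d·A.
Flux = 2EA ⇒ E = |ρ|d/(2ε₀), independent of distance outside.
E = (8.93e-4)(0.0854)/(2·8.85×10^-12) = 4.31×10^6 N/C.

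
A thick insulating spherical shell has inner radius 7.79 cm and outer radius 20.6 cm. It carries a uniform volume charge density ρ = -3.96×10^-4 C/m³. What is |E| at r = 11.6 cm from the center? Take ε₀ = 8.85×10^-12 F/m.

|E| = 1.21e6 N/C

Symmetry ⇒ E = E(r) r̂. Gaussian sphere of radius r = 11.6 cm (within the shell material, 7.79 cm < r < 20.6 cm).
Enclosed charge is the volume from a to r: Q_enc = (4π/3)ρ(r³ − a³) = -1.805×10^-6 C.
Since E is radial and uniform over the Gaussian sphere, Φ = E·4πr² = Q_enc/ε₀.
E = |Q_enc|/(4πε₀r²) = (1.805e-6)/(4π·8.85×10^-12·(0.116)²) = 1.21×10^6 N/C.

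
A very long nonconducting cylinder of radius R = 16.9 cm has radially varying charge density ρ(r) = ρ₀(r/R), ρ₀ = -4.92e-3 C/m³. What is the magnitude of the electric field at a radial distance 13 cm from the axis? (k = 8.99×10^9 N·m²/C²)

Coaxial Gaussian cylinder, radius r = 13 cm, length L (r < R).
Integrating ρ over the cross-section to radius r: λ_enc = (2πρ₀/R) ∫₀^r r'^2 dr' = 2πρ₀ r^3/(3·R) = -1.34e-4 C/m.
By Gauss's law (flux through the curved wall only), E·2πrL = λ_enc L/ε₀.
E = 2k|λ_enc|/r = 2(8.99×10^9)(1.34×10^-4)/(0.13) = 1.85e7 N/C.

E ≈ 1.85e7 N/C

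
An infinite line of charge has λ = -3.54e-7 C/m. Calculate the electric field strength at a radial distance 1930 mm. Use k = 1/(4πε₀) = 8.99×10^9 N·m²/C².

By cylindrical symmetry E is radial; use a coaxial Gaussian cylinder of radius 1930 mm and length L.
Q_enc = λL, so λ_enc = -3.54e-7 C/m.
Applying ∮E·dA = Q_enc/ε₀ with the end caps contributing no flux:
E = 2k|λ_enc|/r = 2(8.99×10^9)(3.54e-7)/(1.93) = 3.30e3 N/C.

E = 3.30×10^3 N/C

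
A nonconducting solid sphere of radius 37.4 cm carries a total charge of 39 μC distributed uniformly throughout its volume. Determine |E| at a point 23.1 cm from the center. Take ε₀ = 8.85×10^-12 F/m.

|E| ≈ 1.55×10^6 N/C

Take a concentric spherical Gaussian surface of radius r = 23.1 cm (r < R).
For a uniform sphere the enclosed fraction is (r/R)³, so Q_enc = (39 μC)(0.231/0.374)³ = 9.189e-6 C.
Applying ∮E·dA = Q_enc/ε₀ with Φ = E(4πr²):
E = |Q_enc|/(4πε₀r²) = (9.189e-6)/(4π·8.85×10^-12·(0.231)²) = 1.55×10^6 N/C.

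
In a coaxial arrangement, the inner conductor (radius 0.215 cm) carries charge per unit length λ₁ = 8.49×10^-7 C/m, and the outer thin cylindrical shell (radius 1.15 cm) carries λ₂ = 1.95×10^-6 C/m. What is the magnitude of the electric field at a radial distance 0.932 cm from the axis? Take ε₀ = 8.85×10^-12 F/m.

E ≈ 1.64×10^6 N/C

Coaxial Gaussian cylinder, radius r = 0.932 cm, length L (between the conductors, 0.215 cm < r < 1.15 cm).
Only the inner wire is enclosed; the outer shell contributes nothing inside itself. λ_enc = λ₁ = 8.49×10^-7 C/m.
Applying ∮E·dA = Q_enc/ε₀ with the end caps contributing no flux:
E = |λ_enc|/(2πε₀r) = (8.49×10^-7)/(2π·8.85×10^-12·0.00932) = 1.64×10^6 N/C.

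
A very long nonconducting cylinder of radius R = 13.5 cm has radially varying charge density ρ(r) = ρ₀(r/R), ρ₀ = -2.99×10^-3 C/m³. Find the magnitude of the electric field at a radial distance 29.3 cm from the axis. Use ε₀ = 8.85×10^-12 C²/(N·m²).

Choose a coaxial cylinder of radius r = 29.3 cm (arbitrary length L) as the Gaussian surface (r > R, full charge per length enclosed).
λ_enc = 2π ∫₀^R ρ₀(r'/R)^1 r' dr' = 2πρ₀R²/3 = -1.141e-4 C/m.
Since E is radial and uniform over the curved surface, Φ = E·2πrL = Q_enc/ε₀ = λ_enc L/ε₀.
E = |λ_enc|/(2πε₀r) = (1.141×10^-4)/(2π·8.85×10^-12·0.293) = 7.00e6 N/C.

7.00×10^6 N/C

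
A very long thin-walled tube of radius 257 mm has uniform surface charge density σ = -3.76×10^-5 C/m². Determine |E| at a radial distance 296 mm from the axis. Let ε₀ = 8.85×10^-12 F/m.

E ≈ 3.69e6 N/C

Choose a coaxial cylinder of radius r = 296 mm (arbitrary length L) as the Gaussian surface (r > 257 mm).
The whole shell is enclosed: λ_enc = σ·2πR = (-3.76×10^-5)·2π·(0.257) = -6.072×10^-5 C/m.
Gauss's law: E·2πrL = λ_enc L/ε₀.
E = |λ_enc|/(2πε₀r) = (6.072×10^-5)/(2π·8.85×10^-12·0.296) = 3.69×10^6 N/C.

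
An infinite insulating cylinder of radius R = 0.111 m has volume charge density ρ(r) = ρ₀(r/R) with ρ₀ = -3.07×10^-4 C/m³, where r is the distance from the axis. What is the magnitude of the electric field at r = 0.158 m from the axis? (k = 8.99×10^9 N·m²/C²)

Take a coaxial cylindrical Gaussian surface of radius r = 0.158 m and length L (r > R, full charge per length enclosed).
λ_enc = 2π ∫₀^R ρ₀(r'/R)^1 r' dr' = 2πρ₀R²/3 = -7.922×10^-6 C/m.
Applying ∮E·dA = Q_enc/ε₀ with the end caps contributing no flux:
E = 2k|λ_enc|/r = 2(8.99×10^9)(7.922×10^-6)/(0.158) = 9.02e5 N/C.

E ≈ 9.02×10^5 V/m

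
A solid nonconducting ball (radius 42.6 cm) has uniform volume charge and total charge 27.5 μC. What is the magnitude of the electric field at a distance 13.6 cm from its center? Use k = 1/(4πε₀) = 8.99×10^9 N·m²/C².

|E| = 4.35×10^5 N/C

By spherical symmetry E is radial; choose a Gaussian sphere of radius r = 13.6 cm (r < R).
For a uniform sphere the enclosed fraction is (r/R)³, so Q_enc = (27.5 μC)(0.136/0.426)³ = 8.948×10^-7 C.
Since E is radial and uniform over the Gaussian sphere, Φ = E·4πr² = Q_enc/ε₀.
E = k|Q_enc|/r² = (8.99×10^9)(8.948×10^-7)/(0.136)² = 4.35e5 N/C.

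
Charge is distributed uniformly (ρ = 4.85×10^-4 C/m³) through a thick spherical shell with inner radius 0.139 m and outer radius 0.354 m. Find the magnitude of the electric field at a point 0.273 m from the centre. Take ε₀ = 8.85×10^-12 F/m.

Take a concentric spherical Gaussian surface of radius r = 0.273 m (within the shell material, 0.139 m < r < 0.354 m).
Enclosed charge is the volume from a to r: Q_enc = (4π/3)ρ(r³ − a³) = 3.588e-5 C.
Since E is radial and uniform over the Gaussian sphere, Φ = E·4πr² = Q_enc/ε₀.
E = |Q_enc|/(4πε₀r²) = (3.588e-5)/(4π·8.85×10^-12·(0.273)²) = 4.33e6 N/C.

E = 4.33e6 V/m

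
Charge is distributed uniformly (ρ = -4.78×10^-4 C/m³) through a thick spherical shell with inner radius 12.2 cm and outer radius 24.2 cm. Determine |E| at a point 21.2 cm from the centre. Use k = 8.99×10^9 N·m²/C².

Use a concentric Gaussian sphere at r = 21.2 cm (within the shell material, 12.2 cm < r < 24.2 cm).
Enclosed charge is the volume from a to r: Q_enc = (4π/3)ρ(r³ − a³) = -1.544e-5 C.
Gauss's law: E·4πr² = Q_enc/ε₀.
E = k|Q_enc|/r² = (8.99×10^9)(1.544×10^-5)/(0.212)² = 3.09×10^6 N/C.

|E| ≈ 3.09e6 N/C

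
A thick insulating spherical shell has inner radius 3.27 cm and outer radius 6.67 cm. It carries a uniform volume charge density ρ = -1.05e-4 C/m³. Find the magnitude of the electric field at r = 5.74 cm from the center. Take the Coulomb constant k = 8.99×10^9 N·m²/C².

Take a concentric spherical Gaussian surface of radius r = 5.74 cm (within the shell material, 3.27 cm < r < 6.67 cm).
Only the shell between 3.27 cm and r is enclosed: Q_enc = ρ·(4π/3)(r³ − a³) = (-1.05e-4)·(4π/3)·((0.0574)³ − (0.0327)³) = -6.78×10^-8 C.
By Gauss's law, ∮E·dA = E·4πr² = Q_enc/ε₀.
E = k|Q_enc|/r² = (8.99×10^9)(6.78×10^-8)/(0.0574)² = 1.85×10^5 N/C.

E ≈ 1.85e5 N/C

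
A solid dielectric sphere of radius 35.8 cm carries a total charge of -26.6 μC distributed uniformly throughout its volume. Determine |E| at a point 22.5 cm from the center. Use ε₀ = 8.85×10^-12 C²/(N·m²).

Symmetry ⇒ E = E(r) r̂. Gaussian sphere of radius r = 22.5 cm (r < R).
Only the charge within r is enclosed: Q_enc = Q·(r/R)³ = (-26.6 μC)·(22.5 cm/35.8 cm)³ = -6.604×10^-6 C.
Applying ∮E·dA = Q_enc/ε₀ with Φ = E(4πr²):
E = |Q_enc|/(4πε₀r²) = (6.604×10^-6)/(4π·8.85×10^-12·(0.225)²) = 1.17×10^6 N/C.

E ≈ 1.17×10^6 N/C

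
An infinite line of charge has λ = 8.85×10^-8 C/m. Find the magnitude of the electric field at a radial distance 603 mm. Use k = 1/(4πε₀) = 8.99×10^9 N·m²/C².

2.64×10^3 V/m

Coaxial Gaussian cylinder, radius r = 603 mm, length L.
Q_enc = λL, so λ_enc = 8.85×10^-8 C/m.
Since E is radial and uniform over the curved surface, Φ = E·2πrL = Q_enc/ε₀ = λ_enc L/ε₀.
E = 2k|λ_enc|/r = 2(8.99×10^9)(8.85×10^-8)/(0.603) = 2.64×10^3 N/C.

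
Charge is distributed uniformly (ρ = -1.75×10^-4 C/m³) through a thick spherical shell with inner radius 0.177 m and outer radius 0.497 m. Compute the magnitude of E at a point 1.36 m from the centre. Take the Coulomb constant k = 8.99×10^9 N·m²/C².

By spherical symmetry E is radial; choose a Gaussian sphere of radius r = 1.36 m (r > 0.497 m, enclosing the whole shell).
Q_enc = ρ·(4π/3)(b³ − a³) = (-1.75×10^-4)·(4π/3)·((0.497)³ − (0.177)³) = -8.593×10^-5 C.
Gauss's law: E·4πr² = Q_enc/ε₀.
E = k|Q_enc|/r² = (8.99×10^9)(8.593×10^-5)/(1.36)² = 4.18e5 N/C.

E = 4.18e5 V/m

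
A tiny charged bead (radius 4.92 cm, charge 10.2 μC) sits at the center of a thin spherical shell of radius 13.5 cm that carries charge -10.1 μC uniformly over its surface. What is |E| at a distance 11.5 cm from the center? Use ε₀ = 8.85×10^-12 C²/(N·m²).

By spherical symmetry E is radial; choose a Gaussian sphere of radius r = 11.5 cm (between the bodies, 4.92 cm < r < 13.5 cm).
The shell at 13.5 cm lies outside the Gaussian surface, so Q_enc = 10.2 μC = 1.02×10^-5 C.
By Gauss's law, ∮E·dA = E·4πr² = Q_enc/ε₀.
E = |Q_enc|/(4πε₀r²) = (1.02e-5)/(4π·8.85×10^-12·(0.115)²) = 6.94×10^6 N/C.

|E| = 6.94×10^6 N/C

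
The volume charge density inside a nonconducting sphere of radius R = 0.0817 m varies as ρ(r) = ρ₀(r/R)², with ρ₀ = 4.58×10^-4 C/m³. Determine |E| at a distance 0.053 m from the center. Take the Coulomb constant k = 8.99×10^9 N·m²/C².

Take a concentric spherical Gaussian surface of radius r = 0.053 m (r < R).
Q_enc = ∫₀^r ρ(r')·4πr'² dr' = (4πρ₀/R²) ∫₀^r r'^4 dr' = 4πρ₀ r^5/(5·R²) = 7.212×10^-8 C.
Since E is radial and uniform over the Gaussian sphere, Φ = E·4πr² = Q_enc/ε₀.
E = k|Q_enc|/r² = (8.99×10^9)(7.212e-8)/(0.053)² = 2.31×10^5 N/C.

|E| = 2.31×10^5 V/m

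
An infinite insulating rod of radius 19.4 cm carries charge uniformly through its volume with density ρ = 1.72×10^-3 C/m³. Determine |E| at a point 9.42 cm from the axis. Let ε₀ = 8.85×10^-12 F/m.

Coaxial Gaussian cylinder, radius r = 9.42 cm, length L (r < R).
Enclosed charge per unit length: λ_enc = ρ·πr² = (1.72×10^-3)π(0.0942)² = 4.795×10^-5 C/m.
Gauss's law: E·2πrL = λ_enc L/ε₀.
E = |λ_enc|/(2πε₀r) = (4.795e-5)/(2π·8.85×10^-12·0.0942) = 9.15×10^6 N/C.

|E| = 9.15×10^6 N/C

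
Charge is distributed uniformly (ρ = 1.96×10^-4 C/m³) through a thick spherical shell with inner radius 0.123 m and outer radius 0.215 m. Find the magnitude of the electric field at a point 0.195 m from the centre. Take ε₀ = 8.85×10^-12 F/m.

Use a concentric Gaussian sphere at r = 0.195 m (within the shell material, 0.123 m < r < 0.215 m).
Only the shell between 0.123 m and r is enclosed: Q_enc = ρ·(4π/3)(r³ − a³) = (1.96e-4)·(4π/3)·((0.195)³ − (0.123)³) = 4.56×10^-6 C.
Applying ∮E·dA = Q_enc/ε₀ with Φ = E(4πr²):
E = |Q_enc|/(4πε₀r²) = (4.56×10^-6)/(4π·8.85×10^-12·(0.195)²) = 1.08×10^6 N/C.

1.08×10^6 V/m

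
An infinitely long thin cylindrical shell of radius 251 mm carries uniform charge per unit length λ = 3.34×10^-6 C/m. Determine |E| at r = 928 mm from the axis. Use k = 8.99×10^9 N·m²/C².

Coaxial Gaussian cylinder, radius r = 928 mm, length L (r > 251 mm).
The full line charge is enclosed: λ_enc = 3.34e-6 C/m.
Applying ∮E·dA = Q_enc/ε₀ with the end caps contributing no flux:
E = 2k|λ_enc|/r = 2(8.99×10^9)(3.34e-6)/(0.928) = 6.47×10^4 N/C.

|E| = 6.47×10^4 N/C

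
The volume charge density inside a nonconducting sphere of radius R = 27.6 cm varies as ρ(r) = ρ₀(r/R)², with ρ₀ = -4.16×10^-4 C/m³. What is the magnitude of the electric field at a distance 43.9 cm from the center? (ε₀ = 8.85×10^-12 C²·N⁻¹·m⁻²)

E ≈ 1.03e6 N/C

Take a concentric spherical Gaussian surface of radius r = 43.9 cm (r > R, all charge enclosed).
Q_enc = 4π ∫₀^R ρ₀(r'/R)^2 r'² dr' = 4πρ₀R³/5 = -2.198e-5 C.
Applying ∮E·dA = Q_enc/ε₀ with Φ = E(4πr²):
E = |Q_enc|/(4πε₀r²) = (2.198×10^-5)/(4π·8.85×10^-12·(0.439)²) = 1.03×10^6 N/C.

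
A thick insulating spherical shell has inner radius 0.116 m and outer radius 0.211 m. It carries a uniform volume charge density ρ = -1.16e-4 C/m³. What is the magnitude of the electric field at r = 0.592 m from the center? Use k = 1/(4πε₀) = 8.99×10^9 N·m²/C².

E = 9.76×10^4 N/C

Take a concentric spherical Gaussian surface of radius r = 0.592 m (r > 0.211 m, enclosing the whole shell).
Q_enc = ρ·(4π/3)(b³ − a³) = (-1.16×10^-4)·(4π/3)·((0.211)³ − (0.116)³) = -3.806×10^-6 C.
Since E is radial and uniform over the Gaussian sphere, Φ = E·4πr² = Q_enc/ε₀.
E = k|Q_enc|/r² = (8.99×10^9)(3.806×10^-6)/(0.592)² = 9.76×10^4 N/C.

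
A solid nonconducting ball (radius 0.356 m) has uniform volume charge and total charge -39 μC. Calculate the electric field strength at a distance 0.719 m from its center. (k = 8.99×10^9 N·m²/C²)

Symmetry ⇒ E = E(r) r̂. Gaussian sphere of radius r = 0.719 m (r > R, so the entire charge is enclosed).
Q_enc = -39 μC = -3.90×10^-5 C.
By Gauss's law, ∮E·dA = E·4πr² = Q_enc/ε₀.
E = k|Q_enc|/r² = (8.99×10^9)(3.90×10^-5)/(0.719)² = 6.78×10^5 N/C.

|E| ≈ 6.78e5 N/C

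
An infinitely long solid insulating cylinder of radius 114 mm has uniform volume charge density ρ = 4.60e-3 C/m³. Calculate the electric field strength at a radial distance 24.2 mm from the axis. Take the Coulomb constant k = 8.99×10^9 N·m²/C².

|E| ≈ 6.29e6 N/C

Take a coaxial cylindrical Gaussian surface of radius r = 24.2 mm and length L (r < R).
Enclosed charge per unit length: λ_enc = ρ·πr² = (4.60×10^-3)π(0.0242)² = 8.463×10^-6 C/m.
By Gauss's law (flux through the curved wall only), E·2πrL = λ_enc L/ε₀.
E = 2k|λ_enc|/r = 2(8.99×10^9)(8.463e-6)/(0.0242) = 6.29e6 N/C.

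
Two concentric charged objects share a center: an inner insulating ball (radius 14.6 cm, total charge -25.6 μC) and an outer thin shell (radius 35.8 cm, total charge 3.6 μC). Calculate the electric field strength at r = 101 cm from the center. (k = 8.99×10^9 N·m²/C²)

Symmetry ⇒ E = E(r) r̂. Gaussian sphere of radius r = 101 cm (r > 35.8 cm, enclosing both).
Q_enc = (-25.6 μC) + (3.6 μC) = -2.20×10^-5 C.
By Gauss's law, ∮E·dA = E·4πr² = Q_enc/ε₀.
E = k|Q_enc|/r² = (8.99×10^9)(2.20×10^-5)/(1.01)² = 1.94e5 N/C.

|E| ≈ 1.94e5 N/C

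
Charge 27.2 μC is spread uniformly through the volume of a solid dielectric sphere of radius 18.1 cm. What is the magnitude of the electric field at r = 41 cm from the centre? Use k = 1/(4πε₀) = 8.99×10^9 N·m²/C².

|E| ≈ 1.45×10^6 V/m

Symmetry ⇒ E = E(r) r̂. Gaussian sphere of radius r = 41 cm (r > R, so the entire charge is enclosed).
Q_enc = 27.2 μC = 2.72e-5 C.
Applying ∮E·dA = Q_enc/ε₀ with Φ = E(4πr²):
E = k|Q_enc|/r² = (8.99×10^9)(2.72e-5)/(0.41)² = 1.45e6 N/C.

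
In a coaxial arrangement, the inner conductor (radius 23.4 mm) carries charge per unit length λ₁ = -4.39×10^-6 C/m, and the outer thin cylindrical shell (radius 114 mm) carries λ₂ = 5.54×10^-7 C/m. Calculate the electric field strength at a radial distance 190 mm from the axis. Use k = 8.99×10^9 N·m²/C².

E ≈ 3.63×10^5 N/C

Choose a coaxial cylinder of radius r = 190 mm (arbitrary length L) as the Gaussian surface (r > 114 mm, enclosing both).
λ_enc = λ₁ + λ₂ = (-4.39×10^-6) + (5.54×10^-7) = -3.836e-6 C/m.
Since E is radial and uniform over the curved surface, Φ = E·2πrL = Q_enc/ε₀ = λ_enc L/ε₀.
E = 2k|λ_enc|/r = 2(8.99×10^9)(3.836e-6)/(0.19) = 3.63e5 N/C.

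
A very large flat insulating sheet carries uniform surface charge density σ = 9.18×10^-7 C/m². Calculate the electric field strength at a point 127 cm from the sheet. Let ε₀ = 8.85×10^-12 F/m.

Choose a cylindrical pillbox piercing the sheet, end faces (area A) parallel to it.
Flux Φ = 2EA and Q_enc = σA, so 2EA = σA/ε₀ ⇒ E = |σ|/(2ε₀), independent of distance.
E = |σ|/(2ε₀) = (9.18e-7)/(2·8.85×10^-12) = 5.19×10^4 N/C.

E = 5.19e4 N/C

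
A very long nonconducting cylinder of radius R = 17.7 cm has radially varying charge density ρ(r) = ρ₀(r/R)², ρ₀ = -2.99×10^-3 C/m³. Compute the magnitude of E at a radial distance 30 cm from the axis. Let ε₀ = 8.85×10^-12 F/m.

By cylindrical symmetry E is radial; use a coaxial Gaussian cylinder of radius 30 cm and length L (r > R, full charge per length enclosed).
λ_enc = 2π ∫₀^R ρ₀(r'/R)^2 r' dr' = 2πρ₀R²/4 = -1.471×10^-4 C/m.
Gauss's law: E·2πrL = λ_enc L/ε₀.
E = |λ_enc|/(2πε₀r) = (1.471×10^-4)/(2π·8.85×10^-12·0.3) = 8.82×10^6 N/C.

8.82e6 V/m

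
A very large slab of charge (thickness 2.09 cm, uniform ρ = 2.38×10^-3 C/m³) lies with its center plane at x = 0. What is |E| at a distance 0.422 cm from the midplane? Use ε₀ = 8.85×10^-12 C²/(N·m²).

1.13×10^6 N/C

By symmetry E is perpendicular to the slab. A Gaussian pillbox from −0.422 cm to +0.422 cm (face area A) lies entirely within the slab.
Q_enc = ρ·(2x)·A and flux = 2EA, so 2EA = 2ρxA/ε₀ ⇒ E = |ρ|x/ε₀.
E = (2.38e-3)(0.00422)/(8.85×10^-12) = 1.13×10^6 N/C.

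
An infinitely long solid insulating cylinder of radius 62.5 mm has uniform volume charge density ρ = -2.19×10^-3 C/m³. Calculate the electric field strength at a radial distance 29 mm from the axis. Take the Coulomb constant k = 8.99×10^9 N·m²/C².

E = 3.59e6 N/C

Coaxial Gaussian cylinder, radius r = 29 mm, length L (r < R).
Enclosed charge per unit length: λ_enc = ρ·πr² = (-2.19×10^-3)π(0.029)² = -5.786×10^-6 C/m.
Applying ∮E·dA = Q_enc/ε₀ with the end caps contributing no flux:
E = 2k|λ_enc|/r = 2(8.99×10^9)(5.786×10^-6)/(0.029) = 3.59×10^6 N/C.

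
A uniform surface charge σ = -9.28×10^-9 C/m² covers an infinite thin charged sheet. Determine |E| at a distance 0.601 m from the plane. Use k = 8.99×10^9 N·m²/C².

The symmetry is planar: E is normal to the sheet and the same magnitude on both sides. Take a pillbox straddling the sheet with end-cap area A.
Only the two end caps contribute flux: Φ = 2EA. With Q_enc = σA, Gauss's law gives E = |σ|/(2ε₀).
E = 2πk|σ| = 2π(8.99×10^9)(9.28×10^-9) = 524 N/C.

E ≈ 524 N/C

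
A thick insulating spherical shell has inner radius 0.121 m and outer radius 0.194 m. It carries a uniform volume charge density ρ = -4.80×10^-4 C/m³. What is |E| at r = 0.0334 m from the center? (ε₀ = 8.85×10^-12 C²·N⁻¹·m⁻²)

Symmetry ⇒ E = E(r) r̂. Gaussian sphere of radius r = 0.0334 m (r < 0.121 m, inside the empty cavity).
Q_enc = 0 (all charge lies at larger r); Gauss's law gives E = 0.

E = 0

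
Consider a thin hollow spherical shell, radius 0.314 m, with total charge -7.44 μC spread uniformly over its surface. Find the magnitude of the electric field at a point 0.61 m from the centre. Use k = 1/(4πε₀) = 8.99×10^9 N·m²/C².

Take a concentric spherical Gaussian surface of radius r = 0.61 m (r > 0.314 m).
The entire shell is enclosed: Q_enc = -7.44e-6 C.
Since E is radial and uniform over the Gaussian sphere, Φ = E·4πr² = Q_enc/ε₀.
E = k|Q_enc|/r² = (8.99×10^9)(7.44e-6)/(0.61)² = 1.80e5 N/C.

E = 1.80×10^5 N/C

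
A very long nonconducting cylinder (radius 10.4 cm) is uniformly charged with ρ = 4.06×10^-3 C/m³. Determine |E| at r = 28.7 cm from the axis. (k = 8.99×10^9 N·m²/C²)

8.64e6 N/C

By cylindrical symmetry E is radial; use a coaxial Gaussian cylinder of radius 28.7 cm and length L (r > 10.4 cm, full cross-section enclosed).
λ_enc = ρ·πR² = (4.06e-3)π(0.104)² = 1.38×10^-4 C/m.
Gauss's law: E·2πrL = λ_enc L/ε₀.
E = 2k|λ_enc|/r = 2(8.99×10^9)(1.38×10^-4)/(0.287) = 8.64×10^6 N/C.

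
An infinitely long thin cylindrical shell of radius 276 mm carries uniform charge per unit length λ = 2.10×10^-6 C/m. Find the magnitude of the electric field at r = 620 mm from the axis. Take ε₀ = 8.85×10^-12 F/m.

|E| = 6.09×10^4 V/m

Choose a coaxial cylinder of radius r = 620 mm (arbitrary length L) as the Gaussian surface (r > 276 mm).
The full line charge is enclosed: λ_enc = 2.10×10^-6 C/m.
Applying ∮E·dA = Q_enc/ε₀ with the end caps contributing no flux:
E = |λ_enc|/(2πε₀r) = (2.10e-6)/(2π·8.85×10^-12·0.62) = 6.09e4 N/C.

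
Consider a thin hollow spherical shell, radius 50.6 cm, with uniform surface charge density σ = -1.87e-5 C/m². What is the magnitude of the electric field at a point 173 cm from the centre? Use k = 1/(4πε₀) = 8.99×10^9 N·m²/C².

Symmetry ⇒ E = E(r) r̂. Gaussian sphere of radius r = 173 cm (r > 50.6 cm).
The entire shell is enclosed: Q_enc = σ·4πR² = (-1.87×10^-5)·4π·(0.506)² = -6.017×10^-5 C.
Since E is radial and uniform over the Gaussian sphere, Φ = E·4πr² = Q_enc/ε₀.
E = k|Q_enc|/r² = (8.99×10^9)(6.017e-5)/(1.73)² = 1.81e5 N/C.

E ≈ 1.81×10^5 N/C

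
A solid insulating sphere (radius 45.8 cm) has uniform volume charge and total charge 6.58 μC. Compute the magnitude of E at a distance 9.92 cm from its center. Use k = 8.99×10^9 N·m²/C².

E = 6.11×10^4 N/C

Take a concentric spherical Gaussian surface of radius r = 9.92 cm (r < R).
For a uniform sphere the enclosed fraction is (r/R)³, so Q_enc = (6.58 μC)(0.0992/0.458)³ = 6.686×10^-8 C.
Applying ∮E·dA = Q_enc/ε₀ with Φ = E(4πr²):
E = k|Q_enc|/r² = (8.99×10^9)(6.686×10^-8)/(0.0992)² = 6.11e4 N/C.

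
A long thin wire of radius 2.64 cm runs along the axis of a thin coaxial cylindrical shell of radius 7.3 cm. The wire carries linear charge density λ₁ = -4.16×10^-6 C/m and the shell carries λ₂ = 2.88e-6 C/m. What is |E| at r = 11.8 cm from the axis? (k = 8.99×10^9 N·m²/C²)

E = 1.95×10^5 V/m

By cylindrical symmetry E is radial; use a coaxial Gaussian cylinder of radius 11.8 cm and length L (r > 7.3 cm, enclosing both).
λ_enc = λ₁ + λ₂ = (-4.16e-6) + (2.88×10^-6) = -1.28e-6 C/m.
Gauss's law: E·2πrL = λ_enc L/ε₀.
E = 2k|λ_enc|/r = 2(8.99×10^9)(1.28×10^-6)/(0.118) = 1.95×10^5 N/C.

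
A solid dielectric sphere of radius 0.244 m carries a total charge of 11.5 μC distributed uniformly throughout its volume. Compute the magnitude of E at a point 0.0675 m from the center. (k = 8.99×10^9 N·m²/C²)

4.80×10^5 N/C

By spherical symmetry E is radial; choose a Gaussian sphere of radius r = 0.0675 m (r < R).
For a uniform sphere the enclosed fraction is (r/R)³, so Q_enc = (11.5 μC)(0.0675/0.244)³ = 2.435×10^-7 C.
Applying ∮E·dA = Q_enc/ε₀ with Φ = E(4πr²):
E = k|Q_enc|/r² = (8.99×10^9)(2.435×10^-7)/(0.0675)² = 4.80e5 N/C.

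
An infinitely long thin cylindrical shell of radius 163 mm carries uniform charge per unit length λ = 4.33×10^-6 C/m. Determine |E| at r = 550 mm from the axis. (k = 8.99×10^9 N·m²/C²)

Take a coaxial cylindrical Gaussian surface of radius r = 550 mm and length L (r > 163 mm).
The full line charge is enclosed: λ_enc = 4.33×10^-6 C/m.
By Gauss's law (flux through the curved wall only), E·2πrL = λ_enc L/ε₀.
E = 2k|λ_enc|/r = 2(8.99×10^9)(4.33×10^-6)/(0.55) = 1.42×10^5 N/C.

|E| ≈ 1.42e5 N/C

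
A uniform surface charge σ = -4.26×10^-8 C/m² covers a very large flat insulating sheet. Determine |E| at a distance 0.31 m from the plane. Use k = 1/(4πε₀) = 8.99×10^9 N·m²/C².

The symmetry is planar: E is normal to the sheet and the same magnitude on both sides. Take a pillbox straddling the sheet with end-cap area A.
Only the two end caps contribute flux: Φ = 2EA. With Q_enc = σA, Gauss's law gives E = |σ|/(2ε₀).
E = 2πk|σ| = 2π(8.99×10^9)(4.26×10^-8) = 2.41×10^3 N/C.

E = 2.41×10^3 N/C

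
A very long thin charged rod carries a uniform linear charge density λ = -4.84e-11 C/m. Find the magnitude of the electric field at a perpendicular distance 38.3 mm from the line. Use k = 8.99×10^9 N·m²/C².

By cylindrical symmetry E is radial; use a coaxial Gaussian cylinder of radius 38.3 mm and length L.
Q_enc = λL, so λ_enc = -4.84×10^-11 C/m.
Since E is radial and uniform over the curved surface, Φ = E·2πrL = Q_enc/ε₀ = λ_enc L/ε₀.
E = 2k|λ_enc|/r = 2(8.99×10^9)(4.84e-11)/(0.0383) = 22.7 N/C.

E ≈ 22.7 N/C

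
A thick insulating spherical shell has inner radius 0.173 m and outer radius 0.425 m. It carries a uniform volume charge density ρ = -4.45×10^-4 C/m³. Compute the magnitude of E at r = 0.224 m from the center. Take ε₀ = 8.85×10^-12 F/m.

|E| = 2.02×10^6 N/C

Symmetry ⇒ E = E(r) r̂. Gaussian sphere of radius r = 0.224 m (within the shell material, 0.173 m < r < 0.425 m).
Enclosed charge is the volume from a to r: Q_enc = (4π/3)ρ(r³ − a³) = -1.13e-5 C.
By Gauss's law, ∮E·dA = E·4πr² = Q_enc/ε₀.
E = |Q_enc|/(4πε₀r²) = (1.13×10^-5)/(4π·8.85×10^-12·(0.224)²) = 2.02×10^6 N/C.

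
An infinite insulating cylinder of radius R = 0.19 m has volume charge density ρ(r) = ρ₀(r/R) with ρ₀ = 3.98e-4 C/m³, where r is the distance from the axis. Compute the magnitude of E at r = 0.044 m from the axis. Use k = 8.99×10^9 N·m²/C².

Coaxial Gaussian cylinder, radius r = 0.044 m, length L (r < R).
Integrating ρ over the cross-section to radius r: λ_enc = (2πρ₀/R) ∫₀^r r'^2 dr' = 2πρ₀ r^3/(3·R) = 3.737×10^-7 C/m.
Gauss's law: E·2πrL = λ_enc L/ε₀.
E = 2k|λ_enc|/r = 2(8.99×10^9)(3.737e-7)/(0.044) = 1.53×10^5 N/C.

|E| = 1.53e5 N/C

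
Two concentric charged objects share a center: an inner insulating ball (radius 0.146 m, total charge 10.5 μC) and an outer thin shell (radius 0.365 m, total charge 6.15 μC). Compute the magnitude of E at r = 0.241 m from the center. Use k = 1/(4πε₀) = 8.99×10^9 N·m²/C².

Take a concentric spherical Gaussian surface of radius r = 0.241 m (between the bodies, 0.146 m < r < 0.365 m).
The shell at 0.365 m lies outside the Gaussian surface, so Q_enc = 10.5 μC = 1.05×10^-5 C.
Applying ∮E·dA = Q_enc/ε₀ with Φ = E(4πr²):
E = k|Q_enc|/r² = (8.99×10^9)(1.05e-5)/(0.241)² = 1.63e6 N/C.

E = 1.63e6 V/m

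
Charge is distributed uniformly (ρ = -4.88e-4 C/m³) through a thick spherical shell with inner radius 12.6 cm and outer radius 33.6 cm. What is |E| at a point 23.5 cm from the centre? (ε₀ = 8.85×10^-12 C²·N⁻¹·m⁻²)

3.65×10^6 N/C

By spherical symmetry E is radial; choose a Gaussian sphere of radius r = 23.5 cm (within the shell material, 12.6 cm < r < 33.6 cm).
Enclosed charge is the volume from a to r: Q_enc = (4π/3)ρ(r³ − a³) = -2.244×10^-5 C.
Applying ∮E·dA = Q_enc/ε₀ with Φ = E(4πr²):
E = |Q_enc|/(4πε₀r²) = (2.244×10^-5)/(4π·8.85×10^-12·(0.235)²) = 3.65×10^6 N/C.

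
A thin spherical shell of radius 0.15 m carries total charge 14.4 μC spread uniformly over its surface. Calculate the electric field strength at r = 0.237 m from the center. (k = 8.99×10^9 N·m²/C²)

By spherical symmetry E is radial; choose a Gaussian sphere of radius r = 0.237 m (r > 0.15 m).
The entire shell is enclosed: Q_enc = 1.44e-5 C.
Applying ∮E·dA = Q_enc/ε₀ with Φ = E(4πr²):
E = k|Q_enc|/r² = (8.99×10^9)(1.44×10^-5)/(0.237)² = 2.30×10^6 N/C.

|E| ≈ 2.30×10^6 N/C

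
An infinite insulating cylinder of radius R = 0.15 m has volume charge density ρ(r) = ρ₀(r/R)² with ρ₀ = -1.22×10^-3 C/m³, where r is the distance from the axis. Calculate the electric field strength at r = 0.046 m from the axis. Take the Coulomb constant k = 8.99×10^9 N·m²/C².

Coaxial Gaussian cylinder, radius r = 0.046 m, length L (r < R).
Integrating ρ over the cross-section to radius r: λ_enc = (2πρ₀/R²) ∫₀^r r'^3 dr' = 2πρ₀ r^4/(4·R²) = -3.814e-7 C/m.
By Gauss's law (flux through the curved wall only), E·2πrL = λ_enc L/ε₀.
E = 2k|λ_enc|/r = 2(8.99×10^9)(3.814×10^-7)/(0.046) = 1.49×10^5 N/C.

|E| = 1.49e5 V/m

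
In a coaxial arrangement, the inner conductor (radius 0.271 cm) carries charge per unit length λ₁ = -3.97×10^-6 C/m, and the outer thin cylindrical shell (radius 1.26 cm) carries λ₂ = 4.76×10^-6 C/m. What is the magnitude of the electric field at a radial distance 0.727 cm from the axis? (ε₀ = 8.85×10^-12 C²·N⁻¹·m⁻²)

Choose a coaxial cylinder of radius r = 0.727 cm (arbitrary length L) as the Gaussian surface (between the conductors, 0.271 cm < r < 1.26 cm).
Only the inner wire is enclosed; the outer shell contributes nothing inside itself. λ_enc = λ₁ = -3.97×10^-6 C/m.
Since E is radial and uniform over the curved surface, Φ = E·2πrL = Q_enc/ε₀ = λ_enc L/ε₀.
E = |λ_enc|/(2πε₀r) = (3.97e-6)/(2π·8.85×10^-12·0.00727) = 9.82×10^6 N/C.

|E| = 9.82×10^6 V/m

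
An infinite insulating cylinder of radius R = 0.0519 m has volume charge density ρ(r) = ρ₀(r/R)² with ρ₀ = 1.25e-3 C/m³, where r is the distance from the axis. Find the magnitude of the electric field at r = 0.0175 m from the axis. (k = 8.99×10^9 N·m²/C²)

Take a coaxial cylindrical Gaussian surface of radius r = 0.0175 m and length L (r < R).
λ_enc = ∫₀^r ρ(r')·2πr' dr' = (2πρ₀/R²)·r^4/4 = 6.837e-8 C/m.
Applying ∮E·dA = Q_enc/ε₀ with the end caps contributing no flux:
E = 2k|λ_enc|/r = 2(8.99×10^9)(6.837×10^-8)/(0.0175) = 7.02e4 N/C.

E ≈ 7.02×10^4 N/C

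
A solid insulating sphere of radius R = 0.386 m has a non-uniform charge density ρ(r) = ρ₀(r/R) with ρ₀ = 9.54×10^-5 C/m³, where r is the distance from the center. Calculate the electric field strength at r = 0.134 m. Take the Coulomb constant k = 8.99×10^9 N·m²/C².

E ≈ 1.25×10^5 N/C

Symmetry ⇒ E = E(r) r̂. Gaussian sphere of radius r = 0.134 m (r < R).
Integrate the density: Q_enc = 4π ∫₀^r ρ₀(r'/R)^1 r'² dr' = 4πρ₀ r^4/(4·R) = 2.503×10^-7 C.
Gauss's law: E·4πr² = Q_enc/ε₀.
E = k|Q_enc|/r² = (8.99×10^9)(2.503e-7)/(0.134)² = 1.25e5 N/C.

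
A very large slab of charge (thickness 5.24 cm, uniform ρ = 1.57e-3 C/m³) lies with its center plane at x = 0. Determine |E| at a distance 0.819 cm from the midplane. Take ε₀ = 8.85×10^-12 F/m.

E = 1.45×10^6 N/C

By symmetry E is perpendicular to the slab. A Gaussian pillbox from −0.819 cm to +0.819 cm (face area A) lies entirely within the slab.
Q_enc = ρ·(2x)·A and flux = 2EA, so 2EA = 2ρxA/ε₀ ⇒ E = |ρ|x/ε₀.
E = (1.57×10^-3)(0.00819)/(8.85×10^-12) = 1.45e6 N/C.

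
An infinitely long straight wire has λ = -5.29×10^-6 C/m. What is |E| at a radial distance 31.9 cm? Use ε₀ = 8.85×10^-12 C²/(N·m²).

By cylindrical symmetry E is radial; use a coaxial Gaussian cylinder of radius 31.9 cm and length L.
Q_enc = λL, so λ_enc = -5.29×10^-6 C/m.
Applying ∮E·dA = Q_enc/ε₀ with the end caps contributing no flux:
E = |λ_enc|/(2πε₀r) = (5.29e-6)/(2π·8.85×10^-12·0.319) = 2.98e5 N/C.

E ≈ 2.98×10^5 N/C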